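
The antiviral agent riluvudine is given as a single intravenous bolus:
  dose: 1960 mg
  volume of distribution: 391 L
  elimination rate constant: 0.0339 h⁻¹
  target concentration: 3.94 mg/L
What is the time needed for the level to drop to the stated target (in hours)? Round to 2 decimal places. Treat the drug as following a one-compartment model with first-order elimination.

7.10 h

C₀ = Dose / Vd = 1960 / 391 = 5.013 mg/L
t = ln(C₀ / C) / k = ln(5.013 / 3.94) / 0.03390
  = ln(1.272) / 0.03390 = 0.2406 / 0.03390 = 7.097 h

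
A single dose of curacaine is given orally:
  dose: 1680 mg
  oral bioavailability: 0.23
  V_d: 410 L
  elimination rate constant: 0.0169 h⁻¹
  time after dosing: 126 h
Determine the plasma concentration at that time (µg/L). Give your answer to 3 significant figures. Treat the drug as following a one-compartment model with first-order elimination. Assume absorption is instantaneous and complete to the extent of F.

112 µg/L

Amount reaching circulation = F × Dose = 0.23 × 1680 = 386.4 mg
C₀ = F·Dose / Vd = 386.4 / 410 = 0.9424 mg/L
C = C₀ · e^(−k·t) = 0.9424 × e^(−0.01690 × 126)
  = 0.9424 × 0.1189 = 0.1121 mg/L
Convert: 0.1121 mg/L × 1000 = 112.1 µg/L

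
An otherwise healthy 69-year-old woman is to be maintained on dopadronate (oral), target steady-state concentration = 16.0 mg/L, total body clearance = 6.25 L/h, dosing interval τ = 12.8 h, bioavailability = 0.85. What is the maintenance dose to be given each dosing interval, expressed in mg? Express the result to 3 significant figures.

1510 mg

At steady state, F × (Dose/τ) = Css × CL.
Dose = Css × CL × τ / F = 16.0 × 6.250 × 12.8 / 0.85 = 1506 mg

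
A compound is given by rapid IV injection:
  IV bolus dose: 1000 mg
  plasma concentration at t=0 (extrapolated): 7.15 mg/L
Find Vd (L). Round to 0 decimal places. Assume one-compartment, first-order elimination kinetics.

Vd = Dose / C₀ = 1000 / 7.15 = 139.9 L

140 L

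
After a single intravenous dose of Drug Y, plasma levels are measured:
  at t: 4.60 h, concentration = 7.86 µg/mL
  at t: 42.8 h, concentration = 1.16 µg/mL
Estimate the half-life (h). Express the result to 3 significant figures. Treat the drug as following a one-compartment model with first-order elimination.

13.8 h

k = ln(C₁/C₂) / (t₂ − t₁) = ln(7.86/1.16) / (42.8 − 4.60)
  = 1.913 / 38.20 = 0.05008 h⁻¹
t½ = ln2 / k = 0.693147 / 0.05008 = 13.84 h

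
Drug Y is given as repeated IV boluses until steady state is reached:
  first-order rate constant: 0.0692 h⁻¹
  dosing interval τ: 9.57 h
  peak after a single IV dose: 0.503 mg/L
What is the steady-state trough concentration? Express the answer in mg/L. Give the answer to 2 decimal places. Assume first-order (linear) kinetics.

0.54 mg/L

e^(−kτ) = e^(−0.06920 × 9.57) = 0.5157
Accumulation ratio R = 1 / (1 − e^(−kτ)) = 1 / (1 − 0.5157) = 2.065
Steady-state trough = C₀ × R × e^(−kτ) = 0.503 × 2.065 × 0.5157 = 0.5357 mg/L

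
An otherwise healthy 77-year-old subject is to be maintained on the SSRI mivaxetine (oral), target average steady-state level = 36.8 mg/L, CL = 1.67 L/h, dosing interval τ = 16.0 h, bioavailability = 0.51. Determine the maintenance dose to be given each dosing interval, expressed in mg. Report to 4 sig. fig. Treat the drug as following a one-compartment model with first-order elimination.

At steady state, F × (Dose/τ) = Css × CL.
Dose = Css × CL × τ / F = 36.8 × 1.670 × 16.0 / 0.51 = 1928 mg

1928 mg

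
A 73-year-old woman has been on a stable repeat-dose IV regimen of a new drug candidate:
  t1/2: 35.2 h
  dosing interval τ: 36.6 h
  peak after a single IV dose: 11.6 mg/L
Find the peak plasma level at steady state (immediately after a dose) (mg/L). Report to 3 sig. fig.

k = ln2 / t½ = 0.693147 / 35.2 = 0.01969 h⁻¹
e^(−kτ) = e^(−0.01969 × 36.6) = 0.4864
Accumulation ratio R = 1 / (1 − e^(−kτ)) = 1 / (1 − 0.4864) = 1.947
Steady-state peak = C₀ × R = 11.6 × 1.947 = 22.59 mg/L

22.6 mg/L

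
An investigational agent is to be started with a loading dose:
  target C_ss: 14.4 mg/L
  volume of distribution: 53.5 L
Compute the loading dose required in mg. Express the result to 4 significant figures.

LD = Css × Vd = 14.4 × 53.5 = 770.4 mg

770.4 mg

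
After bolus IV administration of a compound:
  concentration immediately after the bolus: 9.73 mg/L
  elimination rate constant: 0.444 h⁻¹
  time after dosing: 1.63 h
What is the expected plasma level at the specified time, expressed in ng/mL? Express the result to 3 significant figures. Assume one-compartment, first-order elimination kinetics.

C = C₀ · e^(−k·t) = 9.730 × e^(−0.4440 × 1.63)
  = 9.730 × 0.4849 = 4.718 mg/L
Convert: 4.718 mg/L × 1000 = 4718 ng/mL

4720 ng/mL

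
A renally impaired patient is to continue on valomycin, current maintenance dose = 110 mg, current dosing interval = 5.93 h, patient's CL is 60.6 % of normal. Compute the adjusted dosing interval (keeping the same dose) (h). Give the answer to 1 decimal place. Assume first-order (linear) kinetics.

To keep the same average steady-state level, dosing rate must scale with clearance.
CL ratio = 60.6 / 100 = 0.6060
New interval (same dose) = 5.93 / 0.6060 = 9.785 h

9.8 h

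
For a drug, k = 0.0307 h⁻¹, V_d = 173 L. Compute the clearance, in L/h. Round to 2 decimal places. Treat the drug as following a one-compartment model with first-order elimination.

CL = k × Vd = 0.0307 × 173 = 5.311 L/h

5.31 L/h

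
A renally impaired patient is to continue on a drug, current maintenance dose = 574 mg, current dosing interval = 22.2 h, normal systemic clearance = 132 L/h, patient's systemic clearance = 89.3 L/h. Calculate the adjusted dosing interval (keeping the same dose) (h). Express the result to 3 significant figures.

To keep the same average steady-state level, dosing rate must scale with clearance.
CL ratio = 89.3 / 132 = 0.6765
New interval (same dose) = 22.2 / 0.6765 = 32.82 h

32.8 h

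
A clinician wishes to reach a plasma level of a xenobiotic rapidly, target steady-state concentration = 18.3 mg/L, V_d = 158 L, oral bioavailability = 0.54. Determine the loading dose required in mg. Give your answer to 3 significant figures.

LD = Css × Vd / F = 18.3 × 158 / 0.54 = 5354 mg

5350 mg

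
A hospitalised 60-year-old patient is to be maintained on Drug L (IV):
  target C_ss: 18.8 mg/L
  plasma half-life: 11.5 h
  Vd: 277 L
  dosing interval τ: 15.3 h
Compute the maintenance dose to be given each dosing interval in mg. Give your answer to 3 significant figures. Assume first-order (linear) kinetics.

4800 mg

k = ln2 / t½ = 0.693147 / 11.5 = 0.06027 h⁻¹
CL = k × Vd = 0.06027 × 277 = 16.69 L/h
At steady state, Dose/τ = Css × CL.
Dose = Css × CL × τ = 18.8 × 16.69 × 15.3 = 4801 mg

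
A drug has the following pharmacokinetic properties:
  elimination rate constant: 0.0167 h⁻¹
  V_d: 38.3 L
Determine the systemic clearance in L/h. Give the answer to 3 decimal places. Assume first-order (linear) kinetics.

0.640 L/h

CL = k × Vd = 0.0167 × 38.3 = 0.6396 L/h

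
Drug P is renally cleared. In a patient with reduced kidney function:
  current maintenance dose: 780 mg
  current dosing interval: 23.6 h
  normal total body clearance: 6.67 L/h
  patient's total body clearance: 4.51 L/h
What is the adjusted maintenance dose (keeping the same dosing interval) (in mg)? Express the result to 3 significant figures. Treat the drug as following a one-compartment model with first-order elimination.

527 mg

To keep the same average steady-state level, dosing rate must scale with clearance.
CL ratio = 4.51 / 6.67 = 0.6762
New dose (same interval) = 780 × 0.6762 = 527.4 mg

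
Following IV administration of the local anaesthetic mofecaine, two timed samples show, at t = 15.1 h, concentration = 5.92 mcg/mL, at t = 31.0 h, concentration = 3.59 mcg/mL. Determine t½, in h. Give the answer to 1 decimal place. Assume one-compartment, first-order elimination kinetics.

22.0 h

k = ln(C₁/C₂) / (t₂ − t₁) = ln(5.92/3.59) / (31.0 − 15.1)
  = 0.5002 / 15.90 = 0.03146 h⁻¹
t½ = ln2 / k = 0.693147 / 0.03146 = 22.03 h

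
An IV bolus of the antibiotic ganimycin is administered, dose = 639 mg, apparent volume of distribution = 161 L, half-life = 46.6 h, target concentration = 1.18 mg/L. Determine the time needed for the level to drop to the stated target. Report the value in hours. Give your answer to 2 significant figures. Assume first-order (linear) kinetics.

C₀ = Dose / Vd = 639.0 / 161 = 3.969 mg/L
k = ln2 / t½ = 0.693147 / 46.6 = 0.01487 h⁻¹
t = ln(C₀ / C) / k = ln(3.969 / 1.18) / 0.01487
  = ln(3.364) / 0.01487 = 1.213 / 0.01487 = 81.57 h

82 h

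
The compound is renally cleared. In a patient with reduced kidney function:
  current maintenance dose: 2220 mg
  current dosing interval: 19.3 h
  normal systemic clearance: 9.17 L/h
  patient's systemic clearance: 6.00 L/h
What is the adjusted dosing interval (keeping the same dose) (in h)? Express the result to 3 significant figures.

To keep the same average steady-state level, dosing rate must scale with clearance.
CL ratio = 6.00 / 9.17 = 0.6543
New interval (same dose) = 19.3 / 0.6543 = 29.50 h

29.5 h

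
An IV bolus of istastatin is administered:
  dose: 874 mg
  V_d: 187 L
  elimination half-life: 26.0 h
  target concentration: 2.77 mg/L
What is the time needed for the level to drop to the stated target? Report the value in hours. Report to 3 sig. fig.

19.6 h

C₀ = Dose / Vd = 874.0 / 187 = 4.674 mg/L
k = ln2 / t½ = 0.693147 / 26.0 = 0.02666 h⁻¹
t = ln(C₀ / C) / k = ln(4.674 / 2.77) / 0.02666
  = ln(1.687) / 0.02666 = 0.5230 / 0.02666 = 19.62 h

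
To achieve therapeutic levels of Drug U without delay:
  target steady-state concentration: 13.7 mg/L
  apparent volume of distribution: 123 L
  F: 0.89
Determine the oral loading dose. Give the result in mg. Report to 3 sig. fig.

LD = Css × Vd / F = 13.7 × 123 / 0.89 = 1893 mg

1890 mg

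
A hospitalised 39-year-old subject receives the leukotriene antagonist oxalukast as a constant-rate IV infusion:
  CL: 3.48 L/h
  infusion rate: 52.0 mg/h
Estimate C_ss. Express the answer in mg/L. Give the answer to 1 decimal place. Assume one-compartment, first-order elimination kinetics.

14.9 mg/L

At steady state Css = R₀ / CL = 52.0 / 3.480 = 14.94 mg/L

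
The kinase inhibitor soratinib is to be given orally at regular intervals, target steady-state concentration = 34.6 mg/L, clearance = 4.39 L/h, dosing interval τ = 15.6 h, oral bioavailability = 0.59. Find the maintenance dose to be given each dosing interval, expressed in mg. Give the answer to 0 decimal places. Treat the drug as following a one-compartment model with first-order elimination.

At steady state, F × (Dose/τ) = Css × CL.
Dose = Css × CL × τ / F = 34.6 × 4.390 × 15.6 / 0.59 = 4016 mg

4016 mg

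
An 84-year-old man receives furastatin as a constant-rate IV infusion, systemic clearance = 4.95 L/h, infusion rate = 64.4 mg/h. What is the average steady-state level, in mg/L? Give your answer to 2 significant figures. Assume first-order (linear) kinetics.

At steady state Css = R₀ / CL = 64.4 / 4.950 = 13.01 mg/L

13 mg/L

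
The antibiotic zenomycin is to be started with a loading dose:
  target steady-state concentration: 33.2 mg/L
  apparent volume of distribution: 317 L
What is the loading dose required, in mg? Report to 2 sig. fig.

11000 mg

LD = Css × Vd = 33.2 × 317 = 10520 mg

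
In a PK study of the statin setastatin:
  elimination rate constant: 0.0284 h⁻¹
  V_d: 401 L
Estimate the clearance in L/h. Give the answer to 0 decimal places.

CL = k × Vd = 0.0284 × 401 = 11.39 L/h

11 L/h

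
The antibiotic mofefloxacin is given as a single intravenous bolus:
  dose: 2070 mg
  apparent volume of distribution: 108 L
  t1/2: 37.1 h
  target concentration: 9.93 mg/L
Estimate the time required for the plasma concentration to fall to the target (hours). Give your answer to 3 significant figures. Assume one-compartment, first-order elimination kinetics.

C₀ = Dose / Vd = 2070 / 108 = 19.17 mg/L
k = ln2 / t½ = 0.693147 / 37.1 = 0.01868 h⁻¹
t = ln(C₀ / C) / k = ln(19.17 / 9.93) / 0.01868
  = ln(1.931) / 0.01868 = 0.6580 / 0.01868 = 35.22 h

35.2 h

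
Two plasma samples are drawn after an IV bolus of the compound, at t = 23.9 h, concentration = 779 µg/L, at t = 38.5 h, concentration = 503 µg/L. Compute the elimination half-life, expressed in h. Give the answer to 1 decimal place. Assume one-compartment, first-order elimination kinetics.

k = ln(C₁/C₂) / (t₂ − t₁) = ln(779/503) / (38.5 − 23.9)
  = 0.4374 / 14.60 = 0.02996 h⁻¹
t½ = ln2 / k = 0.693147 / 0.02996 = 23.14 h

23.1 h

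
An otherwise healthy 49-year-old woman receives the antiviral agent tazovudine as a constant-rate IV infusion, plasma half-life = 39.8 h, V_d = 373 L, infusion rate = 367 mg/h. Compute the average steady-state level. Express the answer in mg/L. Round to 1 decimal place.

56.5 mg/L

k = ln2 / t½ = 0.693147 / 39.8 = 0.01742 h⁻¹
CL = k × Vd = 0.01742 × 373 = 6.498 L/h
At steady state Css = R₀ / CL = 367 / 6.498 = 56.48 mg/L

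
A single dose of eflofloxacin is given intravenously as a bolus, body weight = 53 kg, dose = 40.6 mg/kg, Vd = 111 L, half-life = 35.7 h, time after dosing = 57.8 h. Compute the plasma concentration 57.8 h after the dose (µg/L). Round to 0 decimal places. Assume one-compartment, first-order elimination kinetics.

Total dose = 40.6 × 53 = 2152 mg
C₀ = Dose / Vd = 2152 / 111 = 19.39 mg/L
k = ln2 / t½ = 0.693147 / 35.7 = 0.01942 h⁻¹
C = C₀ · e^(−k·t) = 19.39 × e^(−0.01942 × 57.8)
  = 19.39 × 0.3255 = 6.311 mg/L
Convert: 6.311 mg/L × 1000 = 6311 µg/L

6311 µg/L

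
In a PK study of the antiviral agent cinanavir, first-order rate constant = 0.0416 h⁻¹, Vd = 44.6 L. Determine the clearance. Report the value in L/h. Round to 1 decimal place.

CL = k × Vd = 0.0416 × 44.6 = 1.855 L/h

1.9 L/h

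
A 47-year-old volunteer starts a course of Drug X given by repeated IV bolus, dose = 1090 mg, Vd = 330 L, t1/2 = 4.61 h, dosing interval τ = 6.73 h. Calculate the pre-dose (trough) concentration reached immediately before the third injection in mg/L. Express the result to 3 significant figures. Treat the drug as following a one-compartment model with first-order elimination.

1.64 mg/L

C₀ per dose = Dose / Vd = 1090 / 330 = 3.303 mg/L
k = ln2 / t½ = 0.693147 / 4.61 = 0.1504 h⁻¹
Fraction remaining after one interval: r = e^(−kτ) = e^(−0.1504 × 6.73) = 0.3634
Before dose 3, 2 doses have been given (aged 1τ, 2τ).
C_trough = C₀ × (r + r²) = 3.303 × (0.3634 + 0.1321) = 1.637 mg/L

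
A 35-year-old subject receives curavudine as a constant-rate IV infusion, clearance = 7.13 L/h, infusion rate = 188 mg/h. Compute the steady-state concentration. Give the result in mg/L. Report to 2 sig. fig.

At steady state Css = R₀ / CL = 188 / 7.130 = 26.37 mg/L

26 mg/L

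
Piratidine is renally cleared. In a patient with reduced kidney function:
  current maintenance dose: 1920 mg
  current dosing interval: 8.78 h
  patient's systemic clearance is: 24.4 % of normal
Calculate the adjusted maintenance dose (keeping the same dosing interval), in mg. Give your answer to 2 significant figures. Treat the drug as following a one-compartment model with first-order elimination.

470 mg

To keep the same average steady-state level, dosing rate must scale with clearance.
CL ratio = 24.4 / 100 = 0.2440
New dose (same interval) = 1920 × 0.2440 = 468.5 mg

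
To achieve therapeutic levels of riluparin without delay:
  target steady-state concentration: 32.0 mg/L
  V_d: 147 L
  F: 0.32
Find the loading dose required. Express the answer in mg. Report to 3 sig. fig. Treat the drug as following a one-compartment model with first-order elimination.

14700 mg

LD = Css × Vd / F = 32.0 × 147 / 0.32 = 14700 mg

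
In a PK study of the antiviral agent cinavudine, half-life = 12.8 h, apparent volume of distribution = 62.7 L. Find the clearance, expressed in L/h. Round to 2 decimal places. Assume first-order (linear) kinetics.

3.40 L/h

k = ln2 / t½ = 0.693147 / 12.8 = 0.05415 h⁻¹
CL = k × Vd = 0.05415 × 62.7 = 3.395 L/h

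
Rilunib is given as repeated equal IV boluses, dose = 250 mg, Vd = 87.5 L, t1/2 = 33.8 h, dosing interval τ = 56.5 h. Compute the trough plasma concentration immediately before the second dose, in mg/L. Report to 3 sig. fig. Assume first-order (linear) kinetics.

0.897 mg/L

C₀ per dose = Dose / Vd = 250 / 87.5 = 2.857 mg/L
k = ln2 / t½ = 0.693147 / 33.8 = 0.02051 h⁻¹
Fraction remaining after one interval: r = e^(−kτ) = e^(−0.02051 × 56.5) = 0.3139
Before dose 2, 1 dose has been given (aged 1τ).
C_trough = C₀ × r = 2.857 × 0.3139 = 0.8968 mg/L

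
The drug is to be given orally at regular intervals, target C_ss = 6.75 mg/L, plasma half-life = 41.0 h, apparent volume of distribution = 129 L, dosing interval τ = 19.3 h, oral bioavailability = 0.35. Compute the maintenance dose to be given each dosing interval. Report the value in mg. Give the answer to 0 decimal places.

812 mg

k = ln2 / t½ = 0.693147 / 41.0 = 0.01691 h⁻¹
CL = k × Vd = 0.01691 × 129 = 2.181 L/h
At steady state, F × (Dose/τ) = Css × CL.
Dose = Css × CL × τ / F = 6.75 × 2.181 × 19.3 / 0.35 = 811.8 mg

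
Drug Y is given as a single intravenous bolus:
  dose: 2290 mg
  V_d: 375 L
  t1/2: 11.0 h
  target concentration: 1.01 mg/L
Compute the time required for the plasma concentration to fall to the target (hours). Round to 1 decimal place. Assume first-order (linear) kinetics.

28.6 h

C₀ = Dose / Vd = 2290 / 375 = 6.107 mg/L
k = ln2 / t½ = 0.693147 / 11.0 = 0.06301 h⁻¹
t = ln(C₀ / C) / k = ln(6.107 / 1.01) / 0.06301
  = ln(6.047) / 0.06301 = 1.800 / 0.06301 = 28.57 h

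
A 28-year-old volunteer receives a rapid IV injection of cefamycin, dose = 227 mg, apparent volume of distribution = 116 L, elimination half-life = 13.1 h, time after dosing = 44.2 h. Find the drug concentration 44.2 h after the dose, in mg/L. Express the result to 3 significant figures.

C₀ = Dose / Vd = 227.0 / 116 = 1.957 mg/L
k = ln2 / t½ = 0.693147 / 13.1 = 0.05291 h⁻¹
C = C₀ · e^(−k·t) = 1.957 × e^(−0.05291 × 44.2)
  = 1.957 × 0.09646 = 0.1888 mg/L

0.189 mg/L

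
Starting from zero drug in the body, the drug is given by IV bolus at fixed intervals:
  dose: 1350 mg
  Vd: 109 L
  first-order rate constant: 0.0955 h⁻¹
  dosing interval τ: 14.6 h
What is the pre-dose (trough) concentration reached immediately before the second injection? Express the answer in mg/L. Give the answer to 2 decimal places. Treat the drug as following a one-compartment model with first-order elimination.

C₀ per dose = Dose / Vd = 1350 / 109 = 12.39 mg/L
Fraction remaining after one interval: r = e^(−kτ) = e^(−0.09550 × 14.6) = 0.2480
Before dose 2, 1 dose has been given (aged 1τ).
C_trough = C₀ × r = 12.39 × 0.2480 = 3.073 mg/L

3.07 mg/L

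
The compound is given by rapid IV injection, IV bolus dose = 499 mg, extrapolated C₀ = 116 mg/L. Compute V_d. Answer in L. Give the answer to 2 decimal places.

4.30 L

Vd = Dose / C₀ = 499.0 / 116 = 4.302 L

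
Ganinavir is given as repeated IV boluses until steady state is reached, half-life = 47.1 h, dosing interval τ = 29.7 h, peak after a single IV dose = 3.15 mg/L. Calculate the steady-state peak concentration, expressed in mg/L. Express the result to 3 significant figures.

k = ln2 / t½ = 0.693147 / 47.1 = 0.01472 h⁻¹
e^(−kτ) = e^(−0.01472 × 29.7) = 0.6459
Accumulation ratio R = 1 / (1 − e^(−kτ)) = 1 / (1 − 0.6459) = 2.824
Steady-state peak = C₀ × R = 3.15 × 2.824 = 8.896 mg/L

8.90 mg/L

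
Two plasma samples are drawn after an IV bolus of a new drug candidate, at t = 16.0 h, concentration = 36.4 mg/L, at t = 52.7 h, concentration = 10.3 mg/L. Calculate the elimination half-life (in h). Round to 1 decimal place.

20.2 h

k = ln(C₁/C₂) / (t₂ − t₁) = ln(36.4/10.3) / (52.7 − 16.0)
  = 1.262 / 36.70 = 0.03439 h⁻¹
t½ = ln2 / k = 0.693147 / 0.03439 = 20.16 h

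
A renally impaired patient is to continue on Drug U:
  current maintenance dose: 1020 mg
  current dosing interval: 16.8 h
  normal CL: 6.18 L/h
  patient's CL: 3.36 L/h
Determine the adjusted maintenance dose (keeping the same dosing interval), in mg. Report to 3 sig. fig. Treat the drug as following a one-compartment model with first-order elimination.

555 mg

To keep the same average steady-state level, dosing rate must scale with clearance.
CL ratio = 3.36 / 6.18 = 0.5437
New dose (same interval) = 1020 × 0.5437 = 554.6 mg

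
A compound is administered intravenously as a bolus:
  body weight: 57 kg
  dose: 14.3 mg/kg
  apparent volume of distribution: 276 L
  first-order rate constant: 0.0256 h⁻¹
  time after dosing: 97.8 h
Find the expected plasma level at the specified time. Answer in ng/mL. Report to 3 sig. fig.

Total dose = 14.3 × 57 = 815.1 mg
C₀ = Dose / Vd = 815.1 / 276 = 2.953 mg/L
C = C₀ · e^(−k·t) = 2.953 × e^(−0.02560 × 97.8)
  = 2.953 × 0.08178 = 0.2415 mg/L
Convert: 0.2415 mg/L × 1000 = 241.5 ng/mL

242 ng/mL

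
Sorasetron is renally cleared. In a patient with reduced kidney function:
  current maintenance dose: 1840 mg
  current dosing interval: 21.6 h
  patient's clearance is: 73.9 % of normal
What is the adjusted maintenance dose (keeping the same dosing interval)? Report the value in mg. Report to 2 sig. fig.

To keep the same average steady-state level, dosing rate must scale with clearance.
CL ratio = 73.9 / 100 = 0.7390
New dose (same interval) = 1840 × 0.7390 = 1360 mg

1400 mg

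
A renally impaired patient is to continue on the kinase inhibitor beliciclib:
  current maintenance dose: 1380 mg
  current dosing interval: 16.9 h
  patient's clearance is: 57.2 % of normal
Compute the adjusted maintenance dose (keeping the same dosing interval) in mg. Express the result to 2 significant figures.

790 mg

To keep the same average steady-state level, dosing rate must scale with clearance.
CL ratio = 57.2 / 100 = 0.5720
New dose (same interval) = 1380 × 0.5720 = 789.4 mg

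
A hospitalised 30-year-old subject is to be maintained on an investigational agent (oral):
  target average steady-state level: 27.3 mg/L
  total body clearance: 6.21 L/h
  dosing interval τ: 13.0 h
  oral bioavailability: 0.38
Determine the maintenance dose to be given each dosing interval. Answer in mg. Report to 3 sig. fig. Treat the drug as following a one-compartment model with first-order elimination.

5800 mg

At steady state, F × (Dose/τ) = Css × CL.
Dose = Css × CL × τ / F = 27.3 × 6.210 × 13.0 / 0.38 = 5800 mg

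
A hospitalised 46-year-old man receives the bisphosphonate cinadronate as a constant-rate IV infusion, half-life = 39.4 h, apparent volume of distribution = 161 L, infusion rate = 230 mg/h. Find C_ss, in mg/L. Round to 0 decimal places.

k = ln2 / t½ = 0.693147 / 39.4 = 0.01759 h⁻¹
CL = k × Vd = 0.01759 × 161 = 2.832 L/h
At steady state Css = R₀ / CL = 230 / 2.832 = 81.21 mg/L

81 mg/L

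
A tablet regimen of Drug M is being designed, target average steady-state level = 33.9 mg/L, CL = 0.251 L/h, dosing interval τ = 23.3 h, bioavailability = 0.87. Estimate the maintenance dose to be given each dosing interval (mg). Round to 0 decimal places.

At steady state, F × (Dose/τ) = Css × CL.
Dose = Css × CL × τ / F = 33.9 × 0.2510 × 23.3 / 0.87 = 227.9 mg

228 mg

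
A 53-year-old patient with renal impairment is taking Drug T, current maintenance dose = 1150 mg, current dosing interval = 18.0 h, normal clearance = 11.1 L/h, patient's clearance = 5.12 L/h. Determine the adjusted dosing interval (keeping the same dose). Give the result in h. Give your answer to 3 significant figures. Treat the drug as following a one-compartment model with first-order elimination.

To keep the same average steady-state level, dosing rate must scale with clearance.
CL ratio = 5.12 / 11.1 = 0.4613
New interval (same dose) = 18.0 / 0.4613 = 39.02 h

39.0 h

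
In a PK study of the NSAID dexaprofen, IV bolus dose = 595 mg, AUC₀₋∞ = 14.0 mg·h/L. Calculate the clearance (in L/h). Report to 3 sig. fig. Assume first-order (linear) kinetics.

CL = Dose / AUC = 595 / 14.0 = 42.50 L/h

42.5 L/h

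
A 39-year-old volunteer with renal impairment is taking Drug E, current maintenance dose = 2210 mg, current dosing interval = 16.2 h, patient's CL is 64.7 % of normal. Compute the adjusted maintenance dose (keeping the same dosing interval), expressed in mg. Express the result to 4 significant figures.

1430 mg

To keep the same average steady-state level, dosing rate must scale with clearance.
CL ratio = 64.7 / 100 = 0.6470
New dose (same interval) = 2210 × 0.6470 = 1430 mg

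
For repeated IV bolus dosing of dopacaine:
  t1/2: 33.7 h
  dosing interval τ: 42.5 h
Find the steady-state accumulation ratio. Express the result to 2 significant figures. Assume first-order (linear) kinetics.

1.7

k = ln2 / t½ = 0.693147 / 33.7 = 0.02057 h⁻¹
e^(−kτ) = e^(−0.02057 × 42.5) = 0.4172
Accumulation ratio R = 1 / (1 − e^(−kτ)) = 1 / (1 − 0.4172) = 1.716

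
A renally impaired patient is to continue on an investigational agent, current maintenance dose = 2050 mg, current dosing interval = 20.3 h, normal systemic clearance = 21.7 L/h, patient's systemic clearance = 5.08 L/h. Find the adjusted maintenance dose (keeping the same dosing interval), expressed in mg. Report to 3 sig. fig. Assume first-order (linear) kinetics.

480 mg

To keep the same average steady-state level, dosing rate must scale with clearance.
CL ratio = 5.08 / 21.7 = 0.2341
New dose (same interval) = 2050 × 0.2341 = 479.9 mg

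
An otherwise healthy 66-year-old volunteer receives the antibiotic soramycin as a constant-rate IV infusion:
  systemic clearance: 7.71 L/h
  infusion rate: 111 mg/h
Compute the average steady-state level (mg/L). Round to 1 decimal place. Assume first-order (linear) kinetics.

14.4 mg/L

At steady state Css = R₀ / CL = 111 / 7.710 = 14.40 mg/L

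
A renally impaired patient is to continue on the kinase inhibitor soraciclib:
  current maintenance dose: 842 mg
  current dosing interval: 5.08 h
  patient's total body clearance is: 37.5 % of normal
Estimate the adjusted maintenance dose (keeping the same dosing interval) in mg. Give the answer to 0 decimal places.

To keep the same average steady-state level, dosing rate must scale with clearance.
CL ratio = 37.5 / 100 = 0.3750
New dose (same interval) = 842 × 0.3750 = 315.8 mg

316 mg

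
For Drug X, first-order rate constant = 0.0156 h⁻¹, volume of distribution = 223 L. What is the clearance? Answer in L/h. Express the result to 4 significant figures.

3.479 L/h

CL = k × Vd = 0.0156 × 223 = 3.479 L/h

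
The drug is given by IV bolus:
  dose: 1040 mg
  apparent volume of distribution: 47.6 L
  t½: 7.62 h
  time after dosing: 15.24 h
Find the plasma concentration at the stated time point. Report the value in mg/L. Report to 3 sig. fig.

C₀ = Dose / Vd = 1040 / 47.6 = 21.85 mg/L
k = ln2 / t½ = 0.693147 / 7.62 = 0.09096 h⁻¹
t / t½ = 15.24 / 7.62 = 2 half-lives
C = C₀ × (1/2)^2 = 21.85 × 0.2500 = 5.463 mg/L

5.46 mg/L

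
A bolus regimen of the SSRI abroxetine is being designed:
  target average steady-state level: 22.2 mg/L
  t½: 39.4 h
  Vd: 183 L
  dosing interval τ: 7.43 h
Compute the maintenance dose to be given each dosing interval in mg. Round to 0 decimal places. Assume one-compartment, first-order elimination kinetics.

531 mg

k = ln2 / t½ = 0.693147 / 39.4 = 0.01759 h⁻¹
CL = k × Vd = 0.01759 × 183 = 3.219 L/h
At steady state, Dose/τ = Css × CL.
Dose = Css × CL × τ = 22.2 × 3.219 × 7.43 = 531.0 mg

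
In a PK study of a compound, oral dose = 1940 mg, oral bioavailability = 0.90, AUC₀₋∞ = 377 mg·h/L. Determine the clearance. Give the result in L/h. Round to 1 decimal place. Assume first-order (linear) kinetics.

CL = F·Dose / AUC = 0.90 × 1940 / 377 = 4.631 L/h

4.6 L/h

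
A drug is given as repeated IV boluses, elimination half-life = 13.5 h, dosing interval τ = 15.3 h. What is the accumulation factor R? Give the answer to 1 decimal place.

1.8

k = ln2 / t½ = 0.693147 / 13.5 = 0.05134 h⁻¹
e^(−kτ) = e^(−0.05134 × 15.3) = 0.4559
Accumulation ratio R = 1 / (1 − e^(−kτ)) = 1 / (1 − 0.4559) = 1.838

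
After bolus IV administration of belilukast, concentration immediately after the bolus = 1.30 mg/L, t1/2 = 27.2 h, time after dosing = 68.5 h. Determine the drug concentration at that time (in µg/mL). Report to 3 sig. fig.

0.227 µg/mL

k = ln2 / t½ = 0.693147 / 27.2 = 0.02548 h⁻¹
C = C₀ · e^(−k·t) = 1.300 × e^(−0.02548 × 68.5)
  = 1.300 × 0.1746 = 0.2270 mg/L
(0.2270 mg/L = 0.2270 µg/mL)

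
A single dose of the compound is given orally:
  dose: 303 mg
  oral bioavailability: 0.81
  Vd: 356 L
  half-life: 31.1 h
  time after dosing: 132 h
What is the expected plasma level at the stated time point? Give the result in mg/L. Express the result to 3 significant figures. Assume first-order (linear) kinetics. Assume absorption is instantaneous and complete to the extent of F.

Amount reaching circulation = F × Dose = 0.81 × 303.0 = 245.4 mg
C₀ = F·Dose / Vd = 245.4 / 356 = 0.6893 mg/L
k = ln2 / t½ = 0.693147 / 31.1 = 0.02229 h⁻¹
C = C₀ · e^(−k·t) = 0.6893 × e^(−0.02229 × 132)
  = 0.6893 × 0.05275 = 0.03636 mg/L

0.0364 mg/L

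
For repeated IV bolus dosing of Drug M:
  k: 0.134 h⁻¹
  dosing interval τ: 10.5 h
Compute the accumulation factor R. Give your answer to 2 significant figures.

1.3

e^(−kτ) = e^(−0.1340 × 10.5) = 0.2449
Accumulation ratio R = 1 / (1 − e^(−kτ)) = 1 / (1 − 0.2449) = 1.324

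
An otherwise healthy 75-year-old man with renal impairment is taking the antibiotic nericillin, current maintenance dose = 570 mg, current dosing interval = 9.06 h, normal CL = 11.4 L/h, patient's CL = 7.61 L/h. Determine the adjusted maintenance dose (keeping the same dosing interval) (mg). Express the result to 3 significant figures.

381 mg

To keep the same average steady-state level, dosing rate must scale with clearance.
CL ratio = 7.61 / 11.4 = 0.6675
New dose (same interval) = 570 × 0.6675 = 380.5 mg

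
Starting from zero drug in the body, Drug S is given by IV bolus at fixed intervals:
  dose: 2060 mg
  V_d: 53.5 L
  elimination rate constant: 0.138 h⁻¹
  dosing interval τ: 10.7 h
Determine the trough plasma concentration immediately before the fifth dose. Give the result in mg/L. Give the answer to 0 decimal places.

11 mg/L

C₀ per dose = Dose / Vd = 2060 / 53.5 = 38.50 mg/L
Fraction remaining after one interval: r = e^(−kτ) = e^(−0.1380 × 10.7) = 0.2284
Before dose 5, 4 doses have been given (aged 1τ, 2τ, 3τ, 4τ).
C_trough = C₀ × (r + r² + … + r^4) = C₀ × r(1−r^4)/(1−r)
        = 38.50 × 0.2284 × (1 − 0.002721) / (1 − 0.2284) = 11.37 mg/L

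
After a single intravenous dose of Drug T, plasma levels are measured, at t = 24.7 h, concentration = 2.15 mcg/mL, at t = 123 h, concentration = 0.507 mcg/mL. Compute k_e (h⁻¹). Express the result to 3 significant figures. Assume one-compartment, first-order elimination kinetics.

k = ln(C₁/C₂) / (t₂ − t₁) = ln(2.15/0.507) / (123 − 24.7)
  = 1.445 / 98.30 = 0.01470 h⁻¹

0.0147 h⁻¹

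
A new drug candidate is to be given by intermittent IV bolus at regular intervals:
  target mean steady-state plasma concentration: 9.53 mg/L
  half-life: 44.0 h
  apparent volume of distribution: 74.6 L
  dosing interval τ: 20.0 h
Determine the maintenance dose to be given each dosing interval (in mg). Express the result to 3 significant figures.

k = ln2 / t½ = 0.693147 / 44.0 = 0.01575 h⁻¹
CL = k × Vd = 0.01575 × 74.6 = 1.175 L/h
At steady state, Dose/τ = Css × CL.
Dose = Css × CL × τ = 9.53 × 1.175 × 20.0 = 224.0 mg

224 mg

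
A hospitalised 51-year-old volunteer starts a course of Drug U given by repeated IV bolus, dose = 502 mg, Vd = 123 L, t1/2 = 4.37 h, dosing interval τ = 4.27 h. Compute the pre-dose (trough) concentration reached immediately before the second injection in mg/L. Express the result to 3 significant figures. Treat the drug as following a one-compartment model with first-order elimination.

C₀ per dose = Dose / Vd = 502 / 123 = 4.081 mg/L
k = ln2 / t½ = 0.693147 / 4.37 = 0.1586 h⁻¹
Fraction remaining after one interval: r = e^(−kτ) = e^(−0.1586 × 4.27) = 0.5080
Before dose 2, 1 dose has been given (aged 1τ).
C_trough = C₀ × r = 4.081 × 0.5080 = 2.073 mg/L

2.07 mg/L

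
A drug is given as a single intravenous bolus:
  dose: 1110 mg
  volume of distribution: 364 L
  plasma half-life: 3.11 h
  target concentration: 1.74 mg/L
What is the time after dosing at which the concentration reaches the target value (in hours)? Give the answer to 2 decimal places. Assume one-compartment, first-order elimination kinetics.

C₀ = Dose / Vd = 1110 / 364 = 3.049 mg/L
k = ln2 / t½ = 0.693147 / 3.11 = 0.2229 h⁻¹
t = ln(C₀ / C) / k = ln(3.049 / 1.74) / 0.2229
  = ln(1.752) / 0.2229 = 0.5608 / 0.2229 = 2.516 h

2.52 h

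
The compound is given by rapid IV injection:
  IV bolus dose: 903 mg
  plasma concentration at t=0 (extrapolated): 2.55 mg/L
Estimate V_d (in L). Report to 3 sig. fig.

354 L

Vd = Dose / C₀ = 903.0 / 2.55 = 354.1 L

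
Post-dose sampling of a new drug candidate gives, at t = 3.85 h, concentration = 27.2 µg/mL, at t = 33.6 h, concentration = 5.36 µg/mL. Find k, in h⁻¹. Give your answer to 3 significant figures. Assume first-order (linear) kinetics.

0.0546 h⁻¹

k = ln(C₁/C₂) / (t₂ − t₁) = ln(27.2/5.36) / (33.6 − 3.85)
  = 1.624 / 29.75 = 0.05459 h⁻¹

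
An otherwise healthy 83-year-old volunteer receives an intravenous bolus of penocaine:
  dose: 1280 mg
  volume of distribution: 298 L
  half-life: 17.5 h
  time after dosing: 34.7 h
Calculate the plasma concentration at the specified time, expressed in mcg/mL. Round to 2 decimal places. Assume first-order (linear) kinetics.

C₀ = Dose / Vd = 1280 / 298 = 4.295 mg/L
k = ln2 / t½ = 0.693147 / 17.5 = 0.03961 h⁻¹
C = C₀ · e^(−k·t) = 4.295 × e^(−0.03961 × 34.7)
  = 4.295 × 0.2530 = 1.087 mg/L
(1.087 mg/L = 1.087 mcg/mL)

1.09 mcg/mL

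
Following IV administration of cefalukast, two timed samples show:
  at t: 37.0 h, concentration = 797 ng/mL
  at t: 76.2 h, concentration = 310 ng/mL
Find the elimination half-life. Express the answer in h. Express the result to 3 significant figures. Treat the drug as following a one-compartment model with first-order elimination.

28.8 h

k = ln(C₁/C₂) / (t₂ − t₁) = ln(797/310) / (76.2 − 37.0)
  = 0.9443 / 39.20 = 0.02409 h⁻¹
t½ = ln2 / k = 0.693147 / 0.02409 = 28.77 h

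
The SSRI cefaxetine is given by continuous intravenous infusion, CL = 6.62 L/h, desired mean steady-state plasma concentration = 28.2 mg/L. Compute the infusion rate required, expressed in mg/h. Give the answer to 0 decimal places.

187 mg/h

At steady state, infusion rate R₀ = Css × CL = 28.2 × 6.620 = 186.7 mg/h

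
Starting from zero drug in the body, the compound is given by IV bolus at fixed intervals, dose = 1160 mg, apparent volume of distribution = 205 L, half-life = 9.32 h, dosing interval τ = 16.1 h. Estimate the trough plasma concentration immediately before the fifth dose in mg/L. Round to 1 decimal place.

2.4 mg/L

C₀ per dose = Dose / Vd = 1160 / 205 = 5.659 mg/L
k = ln2 / t½ = 0.693147 / 9.32 = 0.07437 h⁻¹
Fraction remaining after one interval: r = e^(−kτ) = e^(−0.07437 × 16.1) = 0.3020
Before dose 5, 4 doses have been given (aged 1τ, 2τ, 3τ, 4τ).
C_trough = C₀ × (r + r² + … + r^4) = C₀ × r(1−r^4)/(1−r)
        = 5.659 × 0.3020 × (1 − 0.008318) / (1 − 0.3020) = 2.428 mg/L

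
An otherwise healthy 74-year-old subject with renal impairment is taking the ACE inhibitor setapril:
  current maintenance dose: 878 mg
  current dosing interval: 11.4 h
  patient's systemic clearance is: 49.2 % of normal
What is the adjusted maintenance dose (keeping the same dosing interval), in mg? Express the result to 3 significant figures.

432 mg

To keep the same average steady-state level, dosing rate must scale with clearance.
CL ratio = 49.2 / 100 = 0.4920
New dose (same interval) = 878 × 0.4920 = 432.0 mg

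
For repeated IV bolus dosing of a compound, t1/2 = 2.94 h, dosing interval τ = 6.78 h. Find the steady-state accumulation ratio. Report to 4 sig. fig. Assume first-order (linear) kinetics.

k = ln2 / t½ = 0.693147 / 2.94 = 0.2358 h⁻¹
e^(−kτ) = e^(−0.2358 × 6.78) = 0.2022
Accumulation ratio R = 1 / (1 − e^(−kτ)) = 1 / (1 − 0.2022) = 1.253

1.253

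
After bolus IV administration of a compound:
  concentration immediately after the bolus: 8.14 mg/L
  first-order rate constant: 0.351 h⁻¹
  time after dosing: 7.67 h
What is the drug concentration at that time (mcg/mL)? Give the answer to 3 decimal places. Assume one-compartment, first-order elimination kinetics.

C = C₀ · e^(−k·t) = 8.140 × e^(−0.3510 × 7.67)
  = 8.140 × 0.06773 = 0.5513 mg/L
(0.5513 mg/L = 0.5513 mcg/mL)

0.551 mcg/mL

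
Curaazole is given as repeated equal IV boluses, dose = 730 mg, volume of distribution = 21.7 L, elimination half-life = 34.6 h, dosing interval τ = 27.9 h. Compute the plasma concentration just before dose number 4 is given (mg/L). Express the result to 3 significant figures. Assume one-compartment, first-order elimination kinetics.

36.5 mg/L

C₀ per dose = Dose / Vd = 730 / 21.7 = 33.64 mg/L
k = ln2 / t½ = 0.693147 / 34.6 = 0.02003 h⁻¹
Fraction remaining after one interval: r = e^(−kτ) = e^(−0.02003 × 27.9) = 0.5719
Before dose 4, 3 doses have been given (aged 1τ, 2τ, 3τ).
C_trough = C₀ × (r + r² + … + r^3) = C₀ × r(1−r^3)/(1−r)
        = 33.64 × 0.5719 × (1 − 0.1871) / (1 − 0.5719) = 36.53 mg/L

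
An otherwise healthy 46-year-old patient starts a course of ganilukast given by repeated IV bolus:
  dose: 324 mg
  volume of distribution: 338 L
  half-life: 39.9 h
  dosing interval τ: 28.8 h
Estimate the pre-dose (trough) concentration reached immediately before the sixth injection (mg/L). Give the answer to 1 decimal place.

1.4 mg/L

C₀ per dose = Dose / Vd = 324 / 338 = 0.9586 mg/L
k = ln2 / t½ = 0.693147 / 39.9 = 0.01737 h⁻¹
Fraction remaining after one interval: r = e^(−kτ) = e^(−0.01737 × 28.8) = 0.6064
Before dose 6, 5 doses have been given (aged 1τ, 2τ, 3τ, 4τ, 5τ).
C_trough = C₀ × (r + r² + … + r^5) = C₀ × r(1−r^5)/(1−r)
        = 0.9586 × 0.6064 × (1 − 0.08200) / (1 − 0.6064) = 1.356 mg/L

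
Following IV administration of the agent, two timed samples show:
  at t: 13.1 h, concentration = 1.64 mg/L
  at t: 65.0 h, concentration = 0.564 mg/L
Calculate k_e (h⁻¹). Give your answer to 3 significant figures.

0.0206 h⁻¹

k = ln(C₁/C₂) / (t₂ − t₁) = ln(1.64/0.564) / (65.0 − 13.1)
  = 1.067 / 51.90 = 0.02056 h⁻¹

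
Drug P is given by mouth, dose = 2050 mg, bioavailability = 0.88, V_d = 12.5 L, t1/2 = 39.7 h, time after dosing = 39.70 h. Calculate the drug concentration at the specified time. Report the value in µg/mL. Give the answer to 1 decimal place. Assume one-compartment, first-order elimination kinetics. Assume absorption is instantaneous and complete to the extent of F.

72.2 µg/mL

Amount reaching circulation = F × Dose = 0.88 × 2050 = 1804 mg
C₀ = F·Dose / Vd = 1804 / 12.5 = 144.3 mg/L
k = ln2 / t½ = 0.693147 / 39.7 = 0.01746 h⁻¹
t / t½ = 39.70 / 39.7 = 1 half-lives
C = C₀ × (1/2)^1 = 144.3 × 0.5000 = 72.15 mg/L
(72.15 mg/L = 72.15 µg/mL)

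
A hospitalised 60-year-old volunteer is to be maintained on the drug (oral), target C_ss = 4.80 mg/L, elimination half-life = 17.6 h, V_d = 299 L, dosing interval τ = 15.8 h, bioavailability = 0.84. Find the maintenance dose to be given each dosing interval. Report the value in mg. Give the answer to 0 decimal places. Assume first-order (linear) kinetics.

k = ln2 / t½ = 0.693147 / 17.6 = 0.03938 h⁻¹
CL = k × Vd = 0.03938 × 299 = 11.77 L/h
At steady state, F × (Dose/τ) = Css × CL.
Dose = Css × CL × τ / F = 4.80 × 11.77 × 15.8 / 0.84 = 1063 mg

1063 mg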